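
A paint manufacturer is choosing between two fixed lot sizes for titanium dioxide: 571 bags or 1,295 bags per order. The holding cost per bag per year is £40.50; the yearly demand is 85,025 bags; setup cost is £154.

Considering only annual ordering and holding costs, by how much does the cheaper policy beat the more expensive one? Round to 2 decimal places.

£1,840.65

For each Q, cost = (D/Q)·S + (Q/2)·H.
TC(571) = (85,025/571)×154 + (571/2)×40.5 = £34,494.19
TC(1,295) = (85,025/1,295)×154 + (1,295/2)×40.5 = £36,334.83
Cheaper: Q = 571.  Difference = £1,840.65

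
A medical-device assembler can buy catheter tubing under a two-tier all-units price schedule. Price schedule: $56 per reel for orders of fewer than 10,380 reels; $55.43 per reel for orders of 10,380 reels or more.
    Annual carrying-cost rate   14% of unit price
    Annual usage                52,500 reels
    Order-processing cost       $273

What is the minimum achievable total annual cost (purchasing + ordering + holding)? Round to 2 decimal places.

H₁ = 14%×$56 = $7.8400;  H₂ = 14%×$55.43 = $7.7602
EOQ₁ = √(2×52,500×273/7.8400) = 1,912.13  (< 10,380, feasible at tier 1)
EOQ₂ = √(2×52,500×273/7.7602) = 1,921.94  (< 10,380 → use Q = 10,380 at tier-2 price)
TC(tier 1 (EOQ₁), Q≈1,912.1) = $2,954,991.12
TC(tier 2, Q≈10,380.0) = $2,951,731.22
Minimum at tier 2: $2,951,731.22

$2,951,731.22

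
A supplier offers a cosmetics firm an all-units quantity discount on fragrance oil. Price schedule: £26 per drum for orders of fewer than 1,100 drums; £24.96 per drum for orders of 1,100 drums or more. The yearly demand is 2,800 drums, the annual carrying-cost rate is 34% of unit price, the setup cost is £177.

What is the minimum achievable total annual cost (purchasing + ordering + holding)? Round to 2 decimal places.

H₁ = 34%×£26 = £8.8400;  H₂ = 34%×£24.96 = £8.4864
EOQ₁ = √(2×2,800×177/8.8400) = 334.85  (< 1,100, feasible at tier 1)
EOQ₂ = √(2×2,800×177/8.4864) = 341.76  (< 1,100 → use Q = 1,100 at tier-2 price)
TC(tier 1 (EOQ₁), Q≈334.9) = £75,760.10
TC(tier 2, Q≈1,100.0) = £75,006.07
Minimum at tier 2: £75,006.07

£75,006.07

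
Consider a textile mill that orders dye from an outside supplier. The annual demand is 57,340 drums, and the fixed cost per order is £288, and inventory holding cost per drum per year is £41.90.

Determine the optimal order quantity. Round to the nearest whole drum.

2DS/H = 2·57,340·288/41.9 = 788,253.94
EOQ = √788,253.94 ≈ 887.84

888 drums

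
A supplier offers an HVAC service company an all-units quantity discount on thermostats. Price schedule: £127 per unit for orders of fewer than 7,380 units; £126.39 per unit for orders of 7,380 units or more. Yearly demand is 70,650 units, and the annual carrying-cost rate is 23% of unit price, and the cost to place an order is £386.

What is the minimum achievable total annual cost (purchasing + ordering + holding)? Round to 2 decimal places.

£9,012,464.48

H₁ = 23%×£127 = £29.2100;  H₂ = 23%×£126.39 = £29.0697
EOQ₁ = √(2×70,650×386/29.2100) = 1,366.47  (< 7,380, feasible at tier 1)
EOQ₂ = √(2×70,650×386/29.0697) = 1,369.76  (< 7,380 → use Q = 7,380 at tier-2 price)
TC(tier 1 (EOQ₁), Q≈1,366.5) = £9,012,464.48
TC(tier 2, Q≈7,380.0) = £9,040,415.94
Minimum at tier 1 (EOQ₁): £9,012,464.48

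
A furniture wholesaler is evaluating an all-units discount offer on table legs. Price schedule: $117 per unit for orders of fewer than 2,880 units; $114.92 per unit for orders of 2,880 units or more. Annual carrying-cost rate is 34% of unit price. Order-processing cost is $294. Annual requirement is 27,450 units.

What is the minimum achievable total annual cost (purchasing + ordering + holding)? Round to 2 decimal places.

$3,213,621.02

H₁ = 34%×$117 = $39.7800;  H₂ = 34%×$114.92 = $39.0728
EOQ₁ = √(2×27,450×294/39.7800) = 636.98  (< 2,880, feasible at tier 1)
EOQ₂ = √(2×27,450×294/39.0728) = 642.72  (< 2,880 → use Q = 2,880 at tier-2 price)
TC(tier 1 (EOQ₁), Q≈637.0) = $3,236,989.16
TC(tier 2, Q≈2,880.0) = $3,213,621.02
Minimum at tier 2: $3,213,621.02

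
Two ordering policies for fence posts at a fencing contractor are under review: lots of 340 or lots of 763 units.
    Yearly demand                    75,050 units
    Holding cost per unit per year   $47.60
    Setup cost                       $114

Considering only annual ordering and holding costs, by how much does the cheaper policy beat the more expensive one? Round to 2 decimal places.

$3,883.19

For each Q, cost = (D/Q)·S + (Q/2)·H.
TC(340) = (75,050/340)×114 + (340/2)×47.6 = $33,255.82
TC(763) = (75,050/763)×114 + (763/2)×47.6 = $29,372.64
|ΔTC| = |$33,255.82 − $29,372.64| = $3,883.19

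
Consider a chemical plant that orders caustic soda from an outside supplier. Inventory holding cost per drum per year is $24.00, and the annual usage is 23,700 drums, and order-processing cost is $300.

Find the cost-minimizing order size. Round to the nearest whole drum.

Q* = √(2·D·S / H) = √(2·23,700·300 / 24) = √592,500.0 ≈ 769.74

770 drums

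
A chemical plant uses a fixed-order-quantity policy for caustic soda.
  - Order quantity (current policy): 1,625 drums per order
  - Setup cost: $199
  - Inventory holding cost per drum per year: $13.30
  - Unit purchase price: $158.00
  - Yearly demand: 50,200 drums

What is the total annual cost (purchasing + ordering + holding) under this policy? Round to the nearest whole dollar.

$7,948,554

Orders/yr = 50,200/1,625 = 30.892; ordering cost = 30.892 × $199 = $6,147.57
Average inventory = 1,625/2 = 812.5; holding cost = 812.5 × $13.3 = $10,806.25
Purchase cost = D·C = 50,200 × 158 = $7,931,600.00
Total = $6,147.57 + $10,806.25 + $7,931,600.00 = $7,948,553.82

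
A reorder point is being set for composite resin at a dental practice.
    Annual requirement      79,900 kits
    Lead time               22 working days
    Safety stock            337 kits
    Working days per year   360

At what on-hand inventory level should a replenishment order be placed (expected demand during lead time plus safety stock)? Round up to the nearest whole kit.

5,220 kits

Daily demand d = 79,900 / 360 = 221.944 kits/day
Demand during lead time = 221.944 × 22 = 4,882.78
Reorder point = 4,882.78 + 337 = 5,219.78 → round up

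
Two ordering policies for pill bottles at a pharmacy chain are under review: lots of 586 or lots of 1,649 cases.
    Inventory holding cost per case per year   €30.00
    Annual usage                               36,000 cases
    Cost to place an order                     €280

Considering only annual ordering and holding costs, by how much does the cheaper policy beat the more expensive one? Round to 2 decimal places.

€4,856.43

For each Q, cost = (D/Q)·S + (Q/2)·H.
TC(586) = (36,000/586)×280 + (586/2)×30 = €25,991.37
TC(1,649) = (36,000/1,649)×280 + (1,649/2)×30 = €30,847.80
Cheaper: Q = 586.  Difference = €4,856.43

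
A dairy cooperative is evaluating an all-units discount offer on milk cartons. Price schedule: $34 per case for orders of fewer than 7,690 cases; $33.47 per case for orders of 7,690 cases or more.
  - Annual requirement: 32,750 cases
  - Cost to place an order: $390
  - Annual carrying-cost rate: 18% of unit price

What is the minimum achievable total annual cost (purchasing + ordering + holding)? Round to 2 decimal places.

$1,120,968.01

H₁ = 18%×$34 = $6.1200;  H₂ = 18%×$33.47 = $6.0246
EOQ₁ = √(2×32,750×390/6.1200) = 2,043.04  (< 7,690, feasible at tier 1)
EOQ₂ = √(2×32,750×390/6.0246) = 2,059.15  (< 7,690 → use Q = 7,690 at tier-2 price)
TC(tier 1 (EOQ₁), Q≈2,043.0) = $1,126,003.42
TC(tier 2, Q≈7,690.0) = $1,120,968.01
Minimum at tier 2: $1,120,968.01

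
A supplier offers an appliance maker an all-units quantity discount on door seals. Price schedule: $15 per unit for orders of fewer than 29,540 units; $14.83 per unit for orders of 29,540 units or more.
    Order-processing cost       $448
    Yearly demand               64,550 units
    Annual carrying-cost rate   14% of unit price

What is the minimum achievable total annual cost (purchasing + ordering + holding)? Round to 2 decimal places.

H₁ = 14%×$15 = $2.1000;  H₂ = 14%×$14.83 = $2.0762
EOQ₁ = √(2×64,550×448/2.1000) = 5,247.98  (< 29,540, feasible at tier 1)
EOQ₂ = √(2×64,550×448/2.0762) = 5,277.98  (< 29,540 → use Q = 29,540 at tier-2 price)
TC(tier 1 (EOQ₁), Q≈5,248.0) = $979,270.77
TC(tier 2, Q≈29,540.0) = $988,920.93
Minimum at tier 1 (EOQ₁): $979,270.77

$979,270.77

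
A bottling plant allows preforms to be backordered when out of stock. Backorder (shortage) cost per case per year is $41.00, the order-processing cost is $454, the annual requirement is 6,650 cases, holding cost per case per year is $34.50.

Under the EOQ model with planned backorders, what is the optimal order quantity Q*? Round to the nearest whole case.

568 cases

Basic EOQ = √(2·6,650·454/34.5) = 418.354
Backorder adjustment √((H+b)/b) = √((34.5+41)/41) = 1.3570
Q* = 418.354 × 1.3570 ≈ 567.71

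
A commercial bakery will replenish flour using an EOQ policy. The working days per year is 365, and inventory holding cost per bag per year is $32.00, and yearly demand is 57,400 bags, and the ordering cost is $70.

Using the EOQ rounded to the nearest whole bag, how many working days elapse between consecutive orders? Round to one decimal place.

3.2 days

2DS/H = 2·57,400·70/32 = 251,125.00
EOQ = √251,125.00 ≈ 501.12 → Q = 501 bags
Cycle time = (working days × Q)/D = (365 × 501) / 57,400 = 3.186 days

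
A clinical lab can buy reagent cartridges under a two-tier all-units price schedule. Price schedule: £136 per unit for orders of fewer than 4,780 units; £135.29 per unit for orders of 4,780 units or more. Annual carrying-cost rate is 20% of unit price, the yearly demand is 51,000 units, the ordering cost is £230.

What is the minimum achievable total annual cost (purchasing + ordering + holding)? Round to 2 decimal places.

£6,961,260.88

H₁ = 20%×£136 = £27.2000;  H₂ = 20%×£135.29 = £27.0580
EOQ₁ = √(2×51,000×230/27.2000) = 928.71  (< 4,780, feasible at tier 1)
EOQ₂ = √(2×51,000×230/27.0580) = 931.14  (< 4,780 → use Q = 4,780 at tier-2 price)
TC(tier 1 (EOQ₁), Q≈928.7) = £6,961,260.88
TC(tier 2, Q≈4,780.0) = £6,966,912.59
Minimum at tier 1 (EOQ₁): £6,961,260.88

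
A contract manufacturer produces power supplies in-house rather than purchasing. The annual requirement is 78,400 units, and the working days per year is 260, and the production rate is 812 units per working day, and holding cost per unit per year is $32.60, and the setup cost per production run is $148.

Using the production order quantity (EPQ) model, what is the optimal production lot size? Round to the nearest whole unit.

d = 78,400/260 = 301.5385 units/day;  effective holding cost H(1 − d/p) = 32.6·(1 − 301.5385/812) = 20.49390
Q* = √(2DS / H_eff) = √(2·78,400·148 / 20.49390) ≈ 1,064.12

1,064 units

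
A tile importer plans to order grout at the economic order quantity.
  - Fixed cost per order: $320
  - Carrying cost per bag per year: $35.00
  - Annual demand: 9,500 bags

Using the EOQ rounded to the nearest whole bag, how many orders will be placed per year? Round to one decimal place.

Optimal lot size Q* = (2 × 9,500 × $320 / $35)^½ ≈ 416.79 → Q = 417
N = D/Q = 9,500/417 ≈ 22.782 orders/yr

22.8 orders per year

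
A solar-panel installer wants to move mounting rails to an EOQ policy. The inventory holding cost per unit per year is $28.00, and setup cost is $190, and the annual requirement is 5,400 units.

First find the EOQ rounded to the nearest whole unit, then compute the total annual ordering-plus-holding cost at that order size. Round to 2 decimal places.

Optimal lot size Q* = (2 × 5,400 × $190 / $28)^½ ≈ 270.71 → Q = 271 units
Ordering: D/Q × S = 5,400/271 × $190 = $3,785.98
Holding:  Q/2 × H = 271/2 × $28 = $3,794.00
Total = $3,785.98 + $3,794.00 = $7,579.98

$7,579.98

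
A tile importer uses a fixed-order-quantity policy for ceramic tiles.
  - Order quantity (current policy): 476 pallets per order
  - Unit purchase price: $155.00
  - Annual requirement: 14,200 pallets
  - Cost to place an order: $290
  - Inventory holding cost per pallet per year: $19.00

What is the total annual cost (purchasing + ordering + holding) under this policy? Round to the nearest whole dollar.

$2,214,173

Orders/yr = 14,200/476 = 29.832; ordering cost = 29.832 × $290 = $8,651.26
Average inventory = 476/2 = 238; holding cost = 238 × $19 = $4,522.00
Purchase cost = D·C = 14,200 × 155 = $2,201,000.00
Total = $8,651.26 + $4,522.00 + $2,201,000.00 = $2,214,173.26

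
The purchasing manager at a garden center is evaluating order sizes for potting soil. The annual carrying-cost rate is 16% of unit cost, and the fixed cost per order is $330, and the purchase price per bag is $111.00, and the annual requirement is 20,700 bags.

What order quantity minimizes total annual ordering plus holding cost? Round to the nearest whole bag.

Holding cost per bag per year: H = 16% × $111 = $17.7600
Optimal lot size Q* = (2 × 20,700 × $330 / $17.76)^½ ≈ 877.07

877 bags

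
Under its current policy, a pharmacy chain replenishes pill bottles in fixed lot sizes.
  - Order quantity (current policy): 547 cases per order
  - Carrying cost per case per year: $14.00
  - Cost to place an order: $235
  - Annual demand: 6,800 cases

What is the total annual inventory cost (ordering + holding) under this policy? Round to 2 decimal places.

$6,750.39

Orders/yr = 6,800/547 = 12.431; ordering cost = 12.431 × $235 = $2,921.39
Average inventory = 547/2 = 273.5; holding cost = 273.5 × $14 = $3,829.00
Total = $2,921.39 + $3,829.00 = $6,750.39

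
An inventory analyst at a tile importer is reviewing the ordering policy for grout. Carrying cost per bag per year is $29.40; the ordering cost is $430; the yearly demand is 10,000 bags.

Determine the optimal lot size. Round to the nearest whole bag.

541 bags

Q* = √(2·D·S / H) = √(2·10,000·430 / 29.4) = √292,517.0 ≈ 540.85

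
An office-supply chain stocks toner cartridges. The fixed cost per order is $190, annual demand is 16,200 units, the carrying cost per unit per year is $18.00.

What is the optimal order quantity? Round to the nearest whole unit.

EOQ = √(2DS/H) = √(2 × 16,200 × 190 / 18)
    = √(342,000.00) ≈ 584.81

585 units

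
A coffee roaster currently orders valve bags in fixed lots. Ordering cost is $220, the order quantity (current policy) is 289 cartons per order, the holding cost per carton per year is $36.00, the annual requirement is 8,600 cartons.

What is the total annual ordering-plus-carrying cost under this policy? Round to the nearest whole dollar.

Orders/yr = 8,600/289 = 29.758; ordering cost = 29.758 × $220 = $6,546.71
Average inventory = 289/2 = 144.5; holding cost = 144.5 × $36 = $5,202.00
Total = $6,546.71 + $5,202.00 = $11,748.71

$11,749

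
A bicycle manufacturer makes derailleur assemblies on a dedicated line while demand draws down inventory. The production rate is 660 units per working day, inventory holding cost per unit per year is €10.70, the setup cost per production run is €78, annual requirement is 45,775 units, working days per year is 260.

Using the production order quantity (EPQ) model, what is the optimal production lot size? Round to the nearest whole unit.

954 units

Daily demand d = 45,775/260 = 176.058; p = 660; 1 − d/p = 0.73325
EPQ = √(2DS / (H(1 − d/p)))
    = √(2 × 45,775 × 78 / (10.7 × 0.73325)) ≈ 954.03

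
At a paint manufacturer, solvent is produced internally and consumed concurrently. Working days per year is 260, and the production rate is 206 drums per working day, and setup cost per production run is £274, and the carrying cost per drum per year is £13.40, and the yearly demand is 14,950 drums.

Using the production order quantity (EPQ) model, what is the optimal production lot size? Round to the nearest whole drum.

Daily demand d = 14,950/260 = 57.500; p = 206; 1 − d/p = 0.72087
EPQ = √(2DS / (H(1 − d/p)))
    = √(2 × 14,950 × 274 / (13.4 × 0.72087)) ≈ 920.93

921 drums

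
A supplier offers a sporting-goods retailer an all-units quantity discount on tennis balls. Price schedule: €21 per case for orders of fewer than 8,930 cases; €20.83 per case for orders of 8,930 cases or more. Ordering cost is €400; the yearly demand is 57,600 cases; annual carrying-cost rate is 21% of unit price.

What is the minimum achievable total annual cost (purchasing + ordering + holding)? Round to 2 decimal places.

€1,221,919.32

H₁ = 21%×€21 = €4.4100;  H₂ = 21%×€20.83 = €4.3743
EOQ₁ = √(2×57,600×400/4.4100) = 3,232.49  (< 8,930, feasible at tier 1)
EOQ₂ = √(2×57,600×400/4.3743) = 3,245.65  (< 8,930 → use Q = 8,930 at tier-2 price)
TC(tier 1 (EOQ₁), Q≈3,232.5) = €1,223,855.27
TC(tier 2, Q≈8,930.0) = €1,221,919.32
Minimum at tier 2: €1,221,919.32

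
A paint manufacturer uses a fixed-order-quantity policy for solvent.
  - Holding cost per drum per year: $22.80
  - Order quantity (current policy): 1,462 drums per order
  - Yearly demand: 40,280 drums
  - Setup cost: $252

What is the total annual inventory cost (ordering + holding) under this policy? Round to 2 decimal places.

Annual ordering cost = (D/Q)·S = (40,280/1,462) × 252 = $6,942.93
Annual holding cost  = (Q/2)·H = (1,462/2) × 22.8 = $16,666.80
Total = $6,942.93 + $16,666.80 = $23,609.73

$23,609.73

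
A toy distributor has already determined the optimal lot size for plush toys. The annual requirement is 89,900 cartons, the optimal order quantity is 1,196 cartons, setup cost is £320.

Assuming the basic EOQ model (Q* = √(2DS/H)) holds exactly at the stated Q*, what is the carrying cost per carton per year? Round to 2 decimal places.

From Q* = √(2DS/H) ⇒ Q*² = 2DS/H.
H = 2DS / Q² = 2 × 89,900 × 320 / 1,196² = 40.2233

£40.22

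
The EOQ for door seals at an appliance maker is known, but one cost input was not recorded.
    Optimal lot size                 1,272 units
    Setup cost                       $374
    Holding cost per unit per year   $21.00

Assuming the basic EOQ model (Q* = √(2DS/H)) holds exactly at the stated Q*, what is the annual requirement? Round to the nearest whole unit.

From Q* = √(2DS/H) ⇒ Q*² = 2DS/H.
D = Q²H / (2S) = 1,272² × 21 / (2 × 374) = 45,424.68

45,425 units per year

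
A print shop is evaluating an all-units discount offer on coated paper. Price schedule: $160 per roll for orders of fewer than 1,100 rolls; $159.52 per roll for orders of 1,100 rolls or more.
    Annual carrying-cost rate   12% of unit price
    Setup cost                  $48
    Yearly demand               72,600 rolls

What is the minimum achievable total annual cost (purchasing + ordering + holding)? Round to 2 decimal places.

H₁ = 12%×$160 = $19.2000;  H₂ = 12%×$159.52 = $19.1424
EOQ₁ = √(2×72,600×48/19.2000) = 602.49  (< 1,100, feasible at tier 1)
EOQ₂ = √(2×72,600×48/19.1424) = 603.40  (< 1,100 → use Q = 1,100 at tier-2 price)
TC(tier 1 (EOQ₁), Q≈602.5) = $11,627,567.90
TC(tier 2, Q≈1,100.0) = $11,594,848.32
Minimum at tier 2: $11,594,848.32

$11,594,848.32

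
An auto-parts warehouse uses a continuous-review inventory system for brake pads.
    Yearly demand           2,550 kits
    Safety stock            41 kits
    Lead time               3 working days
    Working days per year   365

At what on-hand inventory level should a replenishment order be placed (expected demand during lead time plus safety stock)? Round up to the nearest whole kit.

62 kits

Daily demand d = 2,550 / 365 = 6.986 kits/day
Demand during lead time = 6.986 × 3 = 20.96
Reorder point = 20.96 + 41 = 61.96 → round up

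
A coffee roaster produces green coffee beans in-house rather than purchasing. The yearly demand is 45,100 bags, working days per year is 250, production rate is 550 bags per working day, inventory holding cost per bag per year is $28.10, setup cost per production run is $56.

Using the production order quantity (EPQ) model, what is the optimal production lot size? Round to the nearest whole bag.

517 bags

d = 45,100/250 = 180.4000 bags/day;  effective holding cost H(1 − d/p) = 28.1·(1 − 180.4000/550) = 18.88320
Q* = √(2DS / H_eff) = √(2·45,100·56 / 18.88320) ≈ 517.20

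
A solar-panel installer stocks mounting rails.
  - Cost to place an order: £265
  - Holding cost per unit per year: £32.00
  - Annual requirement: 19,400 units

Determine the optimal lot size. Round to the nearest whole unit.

567 units

Optimal lot size Q* = (2 × 19,400 × £265 / £32)^½ ≈ 566.84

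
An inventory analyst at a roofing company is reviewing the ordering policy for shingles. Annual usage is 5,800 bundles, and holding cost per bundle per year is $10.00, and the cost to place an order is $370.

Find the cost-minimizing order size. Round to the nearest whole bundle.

655 bundles

EOQ = √(2DS/H) = √(2 × 5,800 × 370 / 10)
    = √(429,200.00) ≈ 655.13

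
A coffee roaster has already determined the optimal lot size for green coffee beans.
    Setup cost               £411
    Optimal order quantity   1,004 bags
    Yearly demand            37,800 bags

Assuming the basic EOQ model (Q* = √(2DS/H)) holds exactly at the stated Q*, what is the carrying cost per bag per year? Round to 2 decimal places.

£30.82

Since Q* = (2DS/H)^½, squaring gives Q*²·H = 2DS.
H = 2DS / Q² = 2 × 37,800 × 411 / 1,004² = 30.8245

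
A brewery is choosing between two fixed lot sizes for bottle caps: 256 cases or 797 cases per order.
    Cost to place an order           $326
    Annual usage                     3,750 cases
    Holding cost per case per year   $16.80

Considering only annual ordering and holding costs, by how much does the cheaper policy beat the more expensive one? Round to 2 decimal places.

$1,302.89

For each Q, cost = (D/Q)·S + (Q/2)·H.
TC(256) = (3,750/256)×326 + (256/2)×16.8 = $6,925.79
TC(797) = (3,750/797)×326 + (797/2)×16.8 = $8,228.68
Lots of 256 are cheaper by $1,302.89.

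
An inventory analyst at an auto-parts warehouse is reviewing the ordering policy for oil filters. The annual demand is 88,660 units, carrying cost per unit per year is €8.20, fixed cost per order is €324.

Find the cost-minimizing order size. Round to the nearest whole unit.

2,647 units

2DS/H = 2·88,660·324/8.2 = 7,006,302.44
EOQ = √7,006,302.44 ≈ 2,646.94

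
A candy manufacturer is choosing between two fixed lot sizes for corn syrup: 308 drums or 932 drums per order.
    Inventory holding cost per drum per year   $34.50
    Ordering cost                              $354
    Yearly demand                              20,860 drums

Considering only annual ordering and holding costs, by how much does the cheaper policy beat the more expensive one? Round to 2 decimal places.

$5,288.24

TC(Q) = (D/Q)S + (Q/2)H
TC(308) = (20,860/308)×354 + (308/2)×34.5 = $29,288.45
TC(932) = (20,860/932)×354 + (932/2)×34.5 = $24,000.22
|ΔTC| = |$29,288.45 − $24,000.22| = $5,288.24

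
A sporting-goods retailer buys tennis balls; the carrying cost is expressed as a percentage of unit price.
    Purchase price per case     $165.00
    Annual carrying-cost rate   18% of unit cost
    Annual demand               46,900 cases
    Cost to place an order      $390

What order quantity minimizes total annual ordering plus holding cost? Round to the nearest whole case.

1,110 cases

H = i·C = 0.18 × $165 = $29.7000 per case-year
2DS/H = 2·46,900·390/29.7 = 1,231,717.17
EOQ = √1,231,717.17 ≈ 1,109.83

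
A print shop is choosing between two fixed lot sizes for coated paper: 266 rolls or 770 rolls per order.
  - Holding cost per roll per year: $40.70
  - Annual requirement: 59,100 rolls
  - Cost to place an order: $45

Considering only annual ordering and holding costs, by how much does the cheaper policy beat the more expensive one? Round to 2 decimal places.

TC(Q) = (D/Q)S + (Q/2)H
TC(266) = (59,100/266)×45 + (266/2)×40.7 = $15,411.22
TC(770) = (59,100/770)×45 + (770/2)×40.7 = $19,123.40
Cheaper: Q = 266.  Difference = $3,712.18

$3,712.18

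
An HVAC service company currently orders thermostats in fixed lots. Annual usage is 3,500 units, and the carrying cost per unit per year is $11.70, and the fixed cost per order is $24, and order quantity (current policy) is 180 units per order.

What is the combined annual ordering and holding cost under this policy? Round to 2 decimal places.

$1,519.67

Orders/yr = 3,500/180 = 19.444; ordering cost = 19.444 × $24 = $466.67
Average inventory = 180/2 = 90; holding cost = 90 × $11.7 = $1,053.00
Total = $466.67 + $1,053.00 = $1,519.67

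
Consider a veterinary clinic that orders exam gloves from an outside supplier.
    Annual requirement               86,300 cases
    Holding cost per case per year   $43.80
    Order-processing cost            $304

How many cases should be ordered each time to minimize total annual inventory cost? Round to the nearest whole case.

1,095 cases

2DS/H = 2·86,300·304/43.8 = 1,197,954.34
EOQ = √1,197,954.34 ≈ 1,094.51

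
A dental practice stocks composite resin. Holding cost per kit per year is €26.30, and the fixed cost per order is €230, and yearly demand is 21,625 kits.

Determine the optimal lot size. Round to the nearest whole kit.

EOQ = √(2DS/H) = √(2 × 21,625 × 230 / 26.3)
    = √(378,231.94) ≈ 615.01

615 kits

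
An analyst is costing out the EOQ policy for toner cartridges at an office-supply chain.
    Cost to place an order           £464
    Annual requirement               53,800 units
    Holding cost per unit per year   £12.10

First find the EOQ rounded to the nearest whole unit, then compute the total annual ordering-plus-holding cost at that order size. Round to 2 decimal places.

2DS/H = 2·53,800·464/12.1 = 4,126,148.76
EOQ = √4,126,148.76 ≈ 2,031.29 → Q = 2,031 units
Annual ordering cost = (D/Q)·S = (53,800/2,031) × 464 = £12,291.09
Annual holding cost  = (Q/2)·H = (2,031/2) × 12.1 = £12,287.55
Total = £12,291.09 + £12,287.55 = £24,578.64

£24,578.64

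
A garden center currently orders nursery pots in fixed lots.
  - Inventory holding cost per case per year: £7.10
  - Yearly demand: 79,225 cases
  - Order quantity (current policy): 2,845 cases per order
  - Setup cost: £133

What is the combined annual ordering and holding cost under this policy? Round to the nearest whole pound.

£13,803

Annual ordering cost = (D/Q)·S = (79,225/2,845) × 133 = £3,703.66
Annual holding cost  = (Q/2)·H = (2,845/2) × 7.1 = £10,099.75
Total = £3,703.66 + £10,099.75 = £13,803.41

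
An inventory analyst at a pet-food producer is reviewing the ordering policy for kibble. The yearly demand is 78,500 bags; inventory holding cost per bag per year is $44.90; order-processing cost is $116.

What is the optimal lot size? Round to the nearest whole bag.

637 bags

Q* = √(2·D·S / H) = √(2·78,500·116 / 44.9) = √405,612.5 ≈ 636.88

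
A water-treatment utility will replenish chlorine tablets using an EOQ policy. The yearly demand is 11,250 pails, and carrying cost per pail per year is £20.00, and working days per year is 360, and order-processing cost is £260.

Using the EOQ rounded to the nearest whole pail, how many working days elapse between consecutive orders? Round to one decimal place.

Q* = √(2·D·S / H) = √(2·11,250·260 / 20) = √292,500.0 ≈ 540.83 → Q = 541 pails
Days between orders = 360 / (D/Q) = 360 / 20.795 ≈ 17.312

17.3 days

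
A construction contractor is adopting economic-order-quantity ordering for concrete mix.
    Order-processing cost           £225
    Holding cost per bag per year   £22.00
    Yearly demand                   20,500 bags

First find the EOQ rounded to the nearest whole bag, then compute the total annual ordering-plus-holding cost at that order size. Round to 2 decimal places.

£14,246.06

Q* = √(2·D·S / H) = √(2·20,500·225 / 22) = √419,318.2 ≈ 647.55 → Q = 648 bags
Orders/yr = 20,500/648 = 31.636; ordering cost = 31.636 × £225 = £7,118.06
Average inventory = 648/2 = 324; holding cost = 324 × £22 = £7,128.00
Total = £7,118.06 + £7,128.00 = £14,246.06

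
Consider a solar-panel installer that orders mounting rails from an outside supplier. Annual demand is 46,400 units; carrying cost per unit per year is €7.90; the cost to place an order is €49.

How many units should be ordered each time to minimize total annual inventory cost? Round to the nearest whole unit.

EOQ = √(2DS/H) = √(2 × 46,400 × 49 / 7.9)
    = √(575,594.94) ≈ 758.68

759 units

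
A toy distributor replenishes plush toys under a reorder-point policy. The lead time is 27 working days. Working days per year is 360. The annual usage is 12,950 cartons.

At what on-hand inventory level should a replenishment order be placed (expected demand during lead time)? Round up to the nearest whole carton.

Daily demand d = 12,950 / 360 = 35.972 cartons/day
Demand during lead time = 35.972 × 27 = 971.25
Reorder point = 971.25 → round up

972 cartons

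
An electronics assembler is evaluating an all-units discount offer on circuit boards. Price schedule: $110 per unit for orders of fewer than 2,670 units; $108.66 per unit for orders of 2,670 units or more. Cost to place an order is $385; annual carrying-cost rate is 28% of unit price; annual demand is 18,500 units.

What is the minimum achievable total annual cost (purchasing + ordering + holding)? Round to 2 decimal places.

H₁ = 28%×$110 = $30.8000;  H₂ = 28%×$108.66 = $30.4248
EOQ₁ = √(2×18,500×385/30.8000) = 680.07  (< 2,670, feasible at tier 1)
EOQ₂ = √(2×18,500×385/30.4248) = 684.25  (< 2,670 → use Q = 2,670 at tier-2 price)
TC(tier 1 (EOQ₁), Q≈680.1) = $2,055,946.26
TC(tier 2, Q≈2,670.0) = $2,053,494.71
Minimum at tier 2: $2,053,494.71

$2,053,494.71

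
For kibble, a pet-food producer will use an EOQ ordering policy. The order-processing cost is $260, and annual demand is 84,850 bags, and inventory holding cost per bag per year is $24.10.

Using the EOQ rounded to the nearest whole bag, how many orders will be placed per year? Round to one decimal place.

62.7 orders per year

EOQ = √(2DS/H) = √(2 × 84,850 × 260 / 24.1)
    = √(1,830,788.38) ≈ 1,353.07 → Q = 1,353
Orders per year = D/Q = 84,850 / 1,353 = 62.712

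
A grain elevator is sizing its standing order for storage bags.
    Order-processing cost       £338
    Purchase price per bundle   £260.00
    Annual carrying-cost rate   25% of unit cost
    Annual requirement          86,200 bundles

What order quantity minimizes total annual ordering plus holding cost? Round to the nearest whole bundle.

947 bundles

Holding cost per bundle per year: H = 25% × £260 = £65.0000
2DS/H = 2·86,200·338/65 = 896,480.00
EOQ = √896,480.00 ≈ 946.83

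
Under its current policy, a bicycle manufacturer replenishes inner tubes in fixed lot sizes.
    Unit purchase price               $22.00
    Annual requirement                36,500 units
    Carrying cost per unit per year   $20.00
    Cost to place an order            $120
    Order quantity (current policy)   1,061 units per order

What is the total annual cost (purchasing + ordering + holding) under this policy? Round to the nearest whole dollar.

Ordering: D/Q × S = 36,500/1,061 × $120 = $4,128.18
Holding:  Q/2 × H = 1,061/2 × $20 = $10,610.00
Purchase cost = D·C = 36,500 × 22 = $803,000.00
Total = $4,128.18 + $10,610.00 + $803,000.00 = $817,738.18

$817,738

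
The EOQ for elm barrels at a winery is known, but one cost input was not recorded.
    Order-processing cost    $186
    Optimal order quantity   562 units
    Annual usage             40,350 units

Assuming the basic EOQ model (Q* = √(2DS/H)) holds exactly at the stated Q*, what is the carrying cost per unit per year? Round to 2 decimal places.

$47.52

EOQ relation: Q² = 2DS/H, so rearrange for the unknown.
H = 2DS / Q² = 2 × 40,350 × 186 / 562² = 47.5241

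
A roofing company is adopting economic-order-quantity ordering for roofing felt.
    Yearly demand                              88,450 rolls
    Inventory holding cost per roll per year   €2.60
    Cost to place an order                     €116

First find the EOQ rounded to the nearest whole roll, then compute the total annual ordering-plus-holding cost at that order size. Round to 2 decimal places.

€7,304.32

EOQ = √(2DS/H) = √(2 × 88,450 × 116 / 2.6)
    = √(7,892,461.54) ≈ 2,809.35 → Q = 2,809 rolls
Ordering: D/Q × S = 88,450/2,809 × €116 = €3,652.62
Holding:  Q/2 × H = 2,809/2 × €2.6 = €3,651.70
Total = €3,652.62 + €3,651.70 = €7,304.32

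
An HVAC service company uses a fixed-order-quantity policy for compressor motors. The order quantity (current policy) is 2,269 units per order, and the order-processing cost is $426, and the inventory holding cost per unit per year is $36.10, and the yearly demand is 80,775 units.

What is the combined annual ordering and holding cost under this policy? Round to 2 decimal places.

Orders/yr = 80,775/2,269 = 35.599; ordering cost = 35.599 × $426 = $15,165.34
Average inventory = 2,269/2 = 1134.5; holding cost = 1134.5 × $36.1 = $40,955.45
Total = $15,165.34 + $40,955.45 = $56,120.79

$56,120.79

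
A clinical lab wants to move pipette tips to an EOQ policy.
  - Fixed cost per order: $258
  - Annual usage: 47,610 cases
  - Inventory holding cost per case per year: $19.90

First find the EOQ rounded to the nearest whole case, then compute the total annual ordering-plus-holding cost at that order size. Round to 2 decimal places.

$22,110.60

Q* = √(2·D·S / H) = √(2·47,610·258 / 19.9) = √1,234,510.6 ≈ 1,111.09 → Q = 1,111 cases
Ordering: D/Q × S = 47,610/1,111 × $258 = $11,056.15
Holding:  Q/2 × H = 1,111/2 × $19.9 = $11,054.45
Total = $11,056.15 + $11,054.45 = $22,110.60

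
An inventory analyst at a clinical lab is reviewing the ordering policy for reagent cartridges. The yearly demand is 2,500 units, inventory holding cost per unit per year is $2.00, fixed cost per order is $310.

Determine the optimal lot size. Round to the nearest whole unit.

880 units

Q* = √(2·D·S / H) = √(2·2,500·310 / 2) = √775,000.0 ≈ 880.34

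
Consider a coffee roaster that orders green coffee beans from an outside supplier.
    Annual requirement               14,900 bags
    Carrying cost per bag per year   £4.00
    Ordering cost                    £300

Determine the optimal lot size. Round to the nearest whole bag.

Optimal lot size Q* = (2 × 14,900 × £300 / £4)^½ ≈ 1,494.99

1,495 bags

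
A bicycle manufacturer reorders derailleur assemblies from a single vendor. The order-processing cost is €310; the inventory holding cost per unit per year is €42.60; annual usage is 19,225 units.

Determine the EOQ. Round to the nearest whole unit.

2DS/H = 2·19,225·310/42.6 = 279,800.47
EOQ = √279,800.47 ≈ 528.96

529 units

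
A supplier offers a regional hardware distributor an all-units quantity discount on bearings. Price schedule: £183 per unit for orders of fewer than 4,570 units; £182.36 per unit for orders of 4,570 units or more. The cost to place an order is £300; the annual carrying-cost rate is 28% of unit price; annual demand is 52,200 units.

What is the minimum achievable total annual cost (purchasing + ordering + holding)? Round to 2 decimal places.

£9,592,660.41

H₁ = 28%×£183 = £51.2400;  H₂ = 28%×£182.36 = £51.0608
EOQ₁ = √(2×52,200×300/51.2400) = 781.82  (< 4,570, feasible at tier 1)
EOQ₂ = √(2×52,200×300/51.0608) = 783.19  (< 4,570 → use Q = 4,570 at tier-2 price)
TC(tier 1 (EOQ₁), Q≈781.8) = £9,592,660.41
TC(tier 2, Q≈4,570.0) = £9,639,292.62
Minimum at tier 1 (EOQ₁): £9,592,660.41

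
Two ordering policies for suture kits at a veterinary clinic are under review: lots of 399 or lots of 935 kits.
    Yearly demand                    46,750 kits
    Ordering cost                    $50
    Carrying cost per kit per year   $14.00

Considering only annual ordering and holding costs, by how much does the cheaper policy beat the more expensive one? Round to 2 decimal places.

TC(Q) = (D/Q)S + (Q/2)H
TC(399) = (46,750/399)×50 + (399/2)×14 = $8,651.40
TC(935) = (46,750/935)×50 + (935/2)×14 = $9,045.00
Cheaper: Q = 399.  Difference = $393.60

$393.60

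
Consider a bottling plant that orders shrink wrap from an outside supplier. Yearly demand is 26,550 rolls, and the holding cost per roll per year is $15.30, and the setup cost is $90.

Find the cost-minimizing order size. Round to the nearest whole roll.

559 rolls

Q* = √(2·D·S / H) = √(2·26,550·90 / 15.3) = √312,352.9 ≈ 558.89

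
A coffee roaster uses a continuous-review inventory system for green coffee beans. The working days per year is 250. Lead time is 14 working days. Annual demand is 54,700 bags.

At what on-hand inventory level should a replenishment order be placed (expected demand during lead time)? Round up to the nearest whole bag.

3,064 bags

Daily demand d = 54,700 / 250 = 218.800 bags/day
Demand during lead time = 218.800 × 14 = 3,063.20
Reorder point = 3,063.20 → round up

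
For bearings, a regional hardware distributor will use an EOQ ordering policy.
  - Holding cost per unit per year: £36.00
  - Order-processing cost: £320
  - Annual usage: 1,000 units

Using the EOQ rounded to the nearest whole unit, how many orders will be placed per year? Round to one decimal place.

7.5 orders per year

EOQ = √(2DS/H) = √(2 × 1,000 × 320 / 36)
    = √(17,777.78) ≈ 133.33 → Q = 133
Orders per year = D/Q = 1,000 / 133 = 7.519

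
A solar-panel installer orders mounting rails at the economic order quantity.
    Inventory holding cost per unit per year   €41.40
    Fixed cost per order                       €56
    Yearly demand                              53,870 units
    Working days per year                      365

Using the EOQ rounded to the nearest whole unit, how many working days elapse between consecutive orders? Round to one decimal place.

Q* = √(2·D·S / H) = √(2·53,870·56 / 41.4) = √145,735.3 ≈ 381.75 → Q = 382 units
Days between orders = 365 / (D/Q) = 365 / 141.021 ≈ 2.588

2.6 days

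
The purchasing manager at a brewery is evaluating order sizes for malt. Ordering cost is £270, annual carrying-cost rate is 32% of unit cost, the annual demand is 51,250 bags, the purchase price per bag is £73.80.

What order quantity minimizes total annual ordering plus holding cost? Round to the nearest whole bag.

1,083 bags

H = i·C = 0.32 × £73.8 = £23.6160 per bag-year
Optimal lot size Q* = (2 × 51,250 × £270 / £23.616)^½ ≈ 1,082.53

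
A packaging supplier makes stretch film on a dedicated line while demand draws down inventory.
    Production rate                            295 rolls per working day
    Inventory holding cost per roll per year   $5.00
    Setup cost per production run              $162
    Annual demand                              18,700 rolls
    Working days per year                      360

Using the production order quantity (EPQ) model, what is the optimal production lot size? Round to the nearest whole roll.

1,213 rolls

d = 18,700/360 = 51.9444 rolls/day;  effective holding cost H(1 − d/p) = 5·(1 − 51.9444/295) = 4.11959
Q* = √(2DS / H_eff) = √(2·18,700·162 / 4.11959) ≈ 1,212.74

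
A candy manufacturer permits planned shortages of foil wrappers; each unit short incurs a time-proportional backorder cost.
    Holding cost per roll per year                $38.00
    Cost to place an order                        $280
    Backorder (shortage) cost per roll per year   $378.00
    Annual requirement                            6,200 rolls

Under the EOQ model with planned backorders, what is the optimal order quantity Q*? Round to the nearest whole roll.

317 rolls

Basic EOQ = √(2·6,200·280/38) = 302.272
Backorder adjustment √((H+b)/b) = √((38+378)/378) = 1.0491
Q* = 302.272 × 1.0491 ≈ 317.10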